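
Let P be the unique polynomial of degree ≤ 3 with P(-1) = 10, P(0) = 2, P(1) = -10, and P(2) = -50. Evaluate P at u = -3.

Using the Lagrange interpolation formula with nodes -1, 0, 1, 2:
  L_0(u) = u(u - 1)(u - 2) / -6
  L_1(u) = (u + 1)(u - 1)(u - 2) / 2
  L_2(u) = (u + 1)u(u - 2) / -2
  L_3(u) = (u + 1)u(u - 1) / 6
Then P(u) = 10·L_0(u) + 2·L_1(u) - 10·L_2(u) - 50·L_3(u).
Expanding and collecting terms gives P(u) = -4u³ - 2u² - 6u + 2.
Evaluating at u = -3: P(-3) = 110.

110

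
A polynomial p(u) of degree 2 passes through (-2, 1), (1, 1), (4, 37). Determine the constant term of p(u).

-3

Write p(u) = au^2 + bu + c. Substituting each data point gives a linear system:
  4a - 2b + c = 1
  a + b + c = 1
  16a + 4b + c = 37
Solving the system yields a = 2, b = 2, c = -3.
So p(u) = 2u^2 + 2u - 3.
The constant term is -3.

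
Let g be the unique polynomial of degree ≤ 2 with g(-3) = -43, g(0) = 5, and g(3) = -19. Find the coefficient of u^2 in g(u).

-4

Write g(u) = au^2 + bu + c. Substituting each data point gives a linear system:
  9a - 3b + c = -43
  c = 5
  9a + 3b + c = -19
Solving the system yields a = -4, b = 4, c = 5.
So g(u) = -4u^2 + 4u + 5.
The leading coefficient is -4.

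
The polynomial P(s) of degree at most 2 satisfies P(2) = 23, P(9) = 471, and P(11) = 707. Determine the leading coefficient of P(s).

Write P(s) = as^2 + bs + c. Substituting each data point gives a linear system:
  4a + 2b + c = 23
  81a + 9b + c = 471
  121a + 11b + c = 707
Solving the system yields a = 6, b = -2, c = 3.
So P(s) = 6s^2 - 2s + 3.
The leading coefficient is 6.

6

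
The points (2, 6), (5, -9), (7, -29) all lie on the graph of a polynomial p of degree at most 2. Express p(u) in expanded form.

Using the Lagrange interpolation formula with nodes 2, 5, 7:
  L_0(u) = (u - 5)(u - 7) / 15
  L_1(u) = (u - 2)(u - 7) / -6
  L_2(u) = (u - 2)(u - 5) / 10
Then p(u) = 6·L_0(u) - 9·L_1(u) - 29·L_2(u).
Expanding and collecting terms gives p(u) = -u^2 + 2u + 6.
Check: p(2) = 6. ✓

p(u) = -u^2 + 2u + 6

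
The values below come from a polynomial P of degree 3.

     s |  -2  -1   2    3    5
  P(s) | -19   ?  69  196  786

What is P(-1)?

0

The 4 known points determine the degree-3 polynomial uniquely.
Write P(s) = as^3 + bs^2 + cs + d. Substituting each data point gives a linear system:
  -8a + 4b - 2c + d = -19
  8a + 4b + 2c + d = 69
  27a + 9b + 3c + d = 196
  125a + 25b + 5c + d = 786
Solving the system yields a = 5, b = 6, c = 2, d = 1.
So P(s) = 5s³ + 6s² + 2s + 1.
Then P(-1) = 0.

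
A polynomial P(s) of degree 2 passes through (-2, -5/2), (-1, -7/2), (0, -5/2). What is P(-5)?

Forward differences of the values at s = -2, -1, 0:
  P  : -5/2  -7/2  -5/2
  Δ  : -1  1
  Δ^2: 2
The second differences are constant, confirming degree 2.
Interpolating (Newton forward form) and evaluating at s = -5 gives P(-5) = 25/2.

25/2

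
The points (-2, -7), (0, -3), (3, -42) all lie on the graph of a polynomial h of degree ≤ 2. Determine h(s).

Using the Lagrange interpolation formula with nodes -2, 0, 3:
  L_0(s) = s(s - 3) / 10
  L_1(s) = (s + 2)(s - 3) / -6
  L_2(s) = (s + 2)s / 15
Then h(s) = -7·L_0(s) - 3·L_1(s) - 42·L_2(s).
Expanding and collecting terms gives h(s) = -3s^2 - 4s - 3.
Check: h(0) = -3. ✓

h(s) = -3s^2 - 4s - 3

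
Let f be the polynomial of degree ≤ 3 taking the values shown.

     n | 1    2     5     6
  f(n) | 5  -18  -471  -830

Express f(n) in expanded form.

Write f(n) = an^3 + bn^2 + cn + d. Substituting each data point gives a linear system:
  a + b + c + d = 5
  8a + 4b + 2c + d = -18
  125a + 25b + 5c + d = -471
  216a + 36b + 6c + d = -830
Solving the system yields a = -4, b = 0, c = 5, d = 4.
So f(n) = -4n^3 + 5n + 4.
Check: f(6) = -830. ✓

f(n) = -4n^3 + 5n + 4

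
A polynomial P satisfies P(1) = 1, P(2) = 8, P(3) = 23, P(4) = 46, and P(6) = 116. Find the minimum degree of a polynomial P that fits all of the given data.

2

Divided differences on the nodes 1, 2, 3, 4, 6:
  order 0: 1  8  23  46  116
  order 1: 7  15  23  35
  order 2: 4  4  4
  order 3: 0  0
  order 4: 0
The order-2 divided differences are all 4 (nonzero) and every higher order vanishes, so the data lies on a polynomial of degree exactly 2.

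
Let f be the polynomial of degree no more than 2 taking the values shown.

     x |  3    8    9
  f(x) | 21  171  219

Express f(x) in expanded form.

Write f(x) = ax^2 + bx + c. Substituting each data point gives a linear system:
  9a + 3b + c = 21
  64a + 8b + c = 171
  81a + 9b + c = 219
Solving the system yields a = 3, b = -3, c = 3.
So f(x) = 3x^2 - 3x + 3.
Check: f(3) = 21. ✓

f(x) = 3x^2 - 3x + 3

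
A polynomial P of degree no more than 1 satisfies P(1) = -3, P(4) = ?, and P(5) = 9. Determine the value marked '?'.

6

The 2 known points determine the degree-1 polynomial uniquely.
Write P(x) = ax + b. Substituting each data point gives a linear system:
  a + b = -3
  5a + b = 9
Solving the system yields a = 3, b = -6.
So P(x) = 3x - 6.
Then P(4) = 6.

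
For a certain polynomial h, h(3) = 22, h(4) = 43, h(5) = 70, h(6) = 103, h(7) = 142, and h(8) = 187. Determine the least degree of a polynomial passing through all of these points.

Forward differences of the values at x = 3, 4, 5, 6, 7, 8:
  h  : 22  43  70  103  142  187
  Δ  : 21  27  33  39  45
  Δ^2: 6  6  6  6
  Δ^3: 0  0  0
  Δ^4: 0  0
  Δ^5: 0
The second differences are constant (6) and nonzero, while all higher differences vanish, so the minimal degree is 2.

2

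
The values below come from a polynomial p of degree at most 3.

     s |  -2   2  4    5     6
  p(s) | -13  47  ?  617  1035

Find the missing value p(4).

The 4 known points determine the degree-3 polynomial uniquely.
Write p(s) = as^3 + bs^2 + cs + d. Substituting each data point gives a linear system:
  -8a + 4b - 2c + d = -13
  8a + 4b + 2c + d = 47
  125a + 25b + 5c + d = 617
  216a + 36b + 6c + d = 1035
Solving the system yields a = 4, b = 5, c = -1, d = -3.
So p(s) = 4s^3 + 5s^2 - s - 3.
Then p(4) = 329.

329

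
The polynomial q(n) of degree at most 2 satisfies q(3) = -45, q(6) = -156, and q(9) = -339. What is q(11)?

-501

Forward differences of the values at n = 3, 6, 9:
  q  : -45  -156  -339
  Δ  : -111  -183
  Δ^2: -72
The second differences are constant, confirming degree 2.
Interpolating (Newton forward form) and evaluating at n = 11 gives q(11) = -501.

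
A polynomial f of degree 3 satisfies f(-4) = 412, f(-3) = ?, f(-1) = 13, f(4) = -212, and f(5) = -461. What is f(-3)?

The 4 known points determine the degree-3 polynomial uniquely.
Write f(s) = as^3 + bs^2 + cs + d. Substituting each data point gives a linear system:
  -64a + 16b - 4c + d = 412
  -a + b - c + d = 13
  64a + 16b + 4c + d = -212
  125a + 25b + 5c + d = -461
Solving the system yields a = -5, b = 6, c = 2, d = 4.
So f(s) = -5s^3 + 6s^2 + 2s + 4.
Then f(-3) = 187.

187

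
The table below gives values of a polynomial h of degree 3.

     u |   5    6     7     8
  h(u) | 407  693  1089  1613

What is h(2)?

Write h(u) = au^3 + bu^2 + cu + d. Substituting each data point gives a linear system:
  125a + 25b + 5c + d = 407
  216a + 36b + 6c + d = 693
  343a + 49b + 7c + d = 1089
  512a + 64b + 8c + d = 1613
Solving the system yields a = 3, b = 1, c = 2, d = -3.
So h(u) = 3u^3 + u^2 + 2u - 3.
Then h(2) = 29.

29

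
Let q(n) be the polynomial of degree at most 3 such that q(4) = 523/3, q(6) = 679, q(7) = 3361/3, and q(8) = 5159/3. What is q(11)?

Write q(n) = an^3 + bn^2 + cn + d. Substituting each data point gives a linear system:
  64a + 16b + 4c + d = 523/3
  216a + 36b + 6c + d = 679
  343a + 49b + 7c + d = 3361/3
  512a + 64b + 8c + d = 5159/3
Solving the system yields a = 4, b = -5, c = -5/3, d = 5.
So q(n) = 4n^3 - 5n^2 - (5/3)n + 5.
Then q(11) = 14117/3.

14117/3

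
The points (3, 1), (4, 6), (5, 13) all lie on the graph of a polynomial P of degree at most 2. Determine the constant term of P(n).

-2

Write P(n) = an^2 + bn + c. Substituting each data point gives a linear system:
  9a + 3b + c = 1
  16a + 4b + c = 6
  25a + 5b + c = 13
Solving the system yields a = 1, b = -2, c = -2.
So P(n) = n² - 2n - 2.
The constant term is -2.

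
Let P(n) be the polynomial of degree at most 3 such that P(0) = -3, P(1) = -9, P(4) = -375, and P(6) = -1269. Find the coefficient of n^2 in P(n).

1

Write P(n) = an^3 + bn^2 + cn + d. Substituting each data point gives a linear system:
  d = -3
  a + b + c + d = -9
  64a + 16b + 4c + d = -375
  216a + 36b + 6c + d = -1269
Solving the system yields a = -6, b = 1, c = -1, d = -3.
So P(n) = -6n³ + n² - n - 3.
The coefficient of n^2 is 1.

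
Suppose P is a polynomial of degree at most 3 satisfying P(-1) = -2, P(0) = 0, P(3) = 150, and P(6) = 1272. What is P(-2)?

-40

Write P(s) = as^3 + bs^2 + cs + d. Substituting each data point gives a linear system:
  -a + b - c + d = -2
  d = 0
  27a + 9b + 3c + d = 150
  216a + 36b + 6c + d = 1272
Solving the system yields a = 6, b = 0, c = -4, d = 0.
So P(s) = 6s^3 - 4s.
Then P(-2) = -40.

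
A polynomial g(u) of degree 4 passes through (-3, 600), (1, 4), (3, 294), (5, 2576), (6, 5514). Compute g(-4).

Using the Lagrange interpolation formula with nodes -3, 1, 3, 5, 6:
  L_0(u) = (u - 1)(u - 3)(u - 5)(u - 6) / 1728
  L_1(u) = (u + 3)(u - 3)(u - 5)(u - 6) / -160
  L_2(u) = (u + 3)(u - 1)(u - 5)(u - 6) / 72
  L_3(u) = (u + 3)(u - 1)(u - 3)(u - 6) / -64
  L_4(u) = (u + 3)(u - 1)(u - 3)(u - 5) / 135
Then g(u) = 600·L_0(u) + 4·L_1(u) + 294·L_2(u) + 2576·L_3(u) + 5514·L_4(u).
Expanding and collecting terms gives g(u) = 5u^4 - 5u^3 + 4u^2 - 6u + 6.
Evaluating at u = -4: g(-4) = 1694.

1694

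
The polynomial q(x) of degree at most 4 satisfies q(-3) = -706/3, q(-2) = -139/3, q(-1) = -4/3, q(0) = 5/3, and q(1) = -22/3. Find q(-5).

-5440/3

Using the Lagrange interpolation formula with nodes -3, -2, -1, 0, 1:
  L_0(x) = (x + 2)(x + 1)x(x - 1) / 24
  L_1(x) = (x + 3)(x + 1)x(x - 1) / -6
  L_2(x) = (x + 3)(x + 2)x(x - 1) / 4
  L_3(x) = (x + 3)(x + 2)(x + 1)(x - 1) / -6
  L_4(x) = (x + 3)(x + 2)(x + 1)x / 24
Then q(x) = -706/3·L_0(x) - 139/3·L_1(x) - 4/3·L_2(x) + 5/3·L_3(x) - 22/3·L_4(x).
Expanding and collecting terms gives q(x) = -3x^4 - x^3 - 3x^2 - 2x + 5/3.
Evaluating at x = -5: q(-5) = -5440/3.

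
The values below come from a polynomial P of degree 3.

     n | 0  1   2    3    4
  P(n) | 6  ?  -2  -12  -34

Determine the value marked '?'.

2

The 4 known points determine the degree-3 polynomial uniquely.
Write P(n) = an^3 + bn^2 + cn + d. Substituting each data point gives a linear system:
  d = 6
  8a + 4b + 2c + d = -2
  27a + 9b + 3c + d = -12
  64a + 16b + 4c + d = -34
Solving the system yields a = -1, b = 3, c = -6, d = 6.
So P(n) = -n^3 + 3n^2 - 6n + 6.
Then P(1) = 2.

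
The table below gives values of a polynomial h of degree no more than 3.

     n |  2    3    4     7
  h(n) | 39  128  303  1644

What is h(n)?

h(n) = 5n^3 - 2n^2 + 4n - 1

Write h(n) = an^3 + bn^2 + cn + d. Substituting each data point gives a linear system:
  8a + 4b + 2c + d = 39
  27a + 9b + 3c + d = 128
  64a + 16b + 4c + d = 303
  343a + 49b + 7c + d = 1644
Solving the system yields a = 5, b = -2, c = 4, d = -1.
So h(n) = 5n³ - 2n² + 4n - 1.
Check: h(7) = 1644. ✓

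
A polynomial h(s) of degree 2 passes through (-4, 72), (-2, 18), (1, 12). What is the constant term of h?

4

Write h(s) = as^2 + bs + c. Substituting each data point gives a linear system:
  16a - 4b + c = 72
  4a - 2b + c = 18
  a + b + c = 12
Solving the system yields a = 5, b = 3, c = 4.
So h(s) = 5s^2 + 3s + 4.
The constant term is 4.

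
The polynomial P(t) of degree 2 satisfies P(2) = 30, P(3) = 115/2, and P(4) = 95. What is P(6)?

200

Using the Lagrange interpolation formula with nodes 2, 3, 4:
  L_0(t) = (t - 3)(t - 4) / 2
  L_1(t) = (t - 2)(t - 4) / -1
  L_2(t) = (t - 2)(t - 3) / 2
Then P(t) = 30·L_0(t) + 115/2·L_1(t) + 95·L_2(t).
Expanding and collecting terms gives P(t) = 5t^2 + (5/2)t + 5.
Evaluating at t = 6: P(6) = 200.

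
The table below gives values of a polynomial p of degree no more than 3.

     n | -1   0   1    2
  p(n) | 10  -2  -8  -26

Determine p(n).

p(n) = -3n^3 + 3n^2 - 6n - 2

Write p(n) = an^3 + bn^2 + cn + d. Substituting each data point gives a linear system:
  -a + b - c + d = 10
  d = -2
  a + b + c + d = -8
  8a + 4b + 2c + d = -26
Solving the system yields a = -3, b = 3, c = -6, d = -2.
So p(n) = -3n³ + 3n² - 6n - 2.
Check: p(0) = -2. ✓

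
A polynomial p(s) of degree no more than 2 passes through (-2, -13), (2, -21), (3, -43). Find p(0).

Using the Lagrange interpolation formula with nodes -2, 2, 3:
  L_0(s) = (s - 2)(s - 3) / 20
  L_1(s) = (s + 2)(s - 3) / -4
  L_2(s) = (s + 2)(s - 2) / 5
Then p(s) = -13·L_0(s) - 21·L_1(s) - 43·L_2(s).
Expanding and collecting terms gives p(s) = -4s² - 2s - 1.
Evaluating at s = 0: p(0) = -1.

-1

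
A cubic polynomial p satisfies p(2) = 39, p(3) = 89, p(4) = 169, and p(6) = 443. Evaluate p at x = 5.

Using the Lagrange interpolation formula with nodes 2, 3, 4, 6:
  L_0(x) = (x - 3)(x - 4)(x - 6) / -8
  L_1(x) = (x - 2)(x - 4)(x - 6) / 3
  L_2(x) = (x - 2)(x - 3)(x - 6) / -4
  L_3(x) = (x - 2)(x - 3)(x - 4) / 24
Then p(x) = 39·L_0(x) + 89·L_1(x) + 169·L_2(x) + 443·L_3(x).
Expanding and collecting terms gives p(x) = x^3 + 6x^2 + x + 5.
Evaluating at x = 5: p(5) = 285.

285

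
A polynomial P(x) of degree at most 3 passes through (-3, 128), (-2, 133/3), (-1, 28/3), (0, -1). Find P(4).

Write P(x) = ax^3 + bx^2 + cx + d. Substituting each data point gives a linear system:
  -27a + 9b - 3c + d = 128
  -8a + 4b - 2c + d = 133/3
  -a + b - c + d = 28/3
  d = -1
Solving the system yields a = -4, b = 1/3, c = -6, d = -1.
So P(x) = -4x^3 + (1/3)x^2 - 6x - 1.
Then P(4) = -827/3.

-827/3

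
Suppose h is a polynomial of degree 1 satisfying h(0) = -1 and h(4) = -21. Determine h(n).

Using the Lagrange interpolation formula with nodes 0, 4:
  L_0(n) = (n - 4) / -4
  L_1(n) = n / 4
Then h(n) = -1·L_0(n) - 21·L_1(n).
Expanding and collecting terms gives h(n) = -5n - 1.
Check: h(0) = -1. ✓

h(n) = -5n - 1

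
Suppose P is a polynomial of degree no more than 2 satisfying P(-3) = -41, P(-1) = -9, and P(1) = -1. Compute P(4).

Write P(s) = as^2 + bs + c. Substituting each data point gives a linear system:
  9a - 3b + c = -41
  a - b + c = -9
  a + b + c = -1
Solving the system yields a = -3, b = 4, c = -2.
So P(s) = -3s² + 4s - 2.
Then P(4) = -34.

-34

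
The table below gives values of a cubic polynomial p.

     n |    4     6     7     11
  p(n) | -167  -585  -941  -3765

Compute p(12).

-4911

Using the Lagrange interpolation formula with nodes 4, 6, 7, 11:
  L_0(n) = (n - 6)(n - 7)(n - 11) / -42
  L_1(n) = (n - 4)(n - 7)(n - 11) / 10
  L_2(n) = (n - 4)(n - 6)(n - 11) / -12
  L_3(n) = (n - 4)(n - 6)(n - 7) / 140
Then p(n) = -167·L_0(n) - 585·L_1(n) - 941·L_2(n) - 3765·L_3(n).
Expanding and collecting terms gives p(n) = -3n^3 + 2n^2 - n - 3.
Evaluating at n = 12: p(12) = -4911.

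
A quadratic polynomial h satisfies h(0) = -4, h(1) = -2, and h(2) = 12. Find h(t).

h(t) = 6t^2 - 4t - 4

Using the Lagrange interpolation formula with nodes 0, 1, 2:
  L_0(t) = (t - 1)(t - 2) / 2
  L_1(t) = t(t - 2) / -1
  L_2(t) = t(t - 1) / 2
Then h(t) = -4·L_0(t) - 2·L_1(t) + 12·L_2(t).
Expanding and collecting terms gives h(t) = 6t^2 - 4t - 4.
Check: h(2) = 12. ✓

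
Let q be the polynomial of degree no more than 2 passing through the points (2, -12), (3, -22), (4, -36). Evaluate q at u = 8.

Write q(u) = au^2 + bu + c. Substituting each data point gives a linear system:
  4a + 2b + c = -12
  9a + 3b + c = -22
  16a + 4b + c = -36
Solving the system yields a = -2, b = 0, c = -4.
So q(u) = -2u^2 - 4.
Then q(8) = -132.

-132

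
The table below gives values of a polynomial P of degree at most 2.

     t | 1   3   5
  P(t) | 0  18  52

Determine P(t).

Write P(t) = at^2 + bt + c. Substituting each data point gives a linear system:
  a + b + c = 0
  9a + 3b + c = 18
  25a + 5b + c = 52
Solving the system yields a = 2, b = 1, c = -3.
So P(t) = 2t² + t - 3.
Check: P(1) = 0. ✓

P(t) = 2t^2 + t - 3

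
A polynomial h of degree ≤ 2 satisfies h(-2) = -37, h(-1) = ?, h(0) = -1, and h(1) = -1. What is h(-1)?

On equispaced nodes a degree-2 polynomial has vanishing third forward difference, so
  - h(-2) + 3·h(-1) - 3·h(0) + h(1) = 0.
Substituting the known values and solving for h(-1):
  3·h(-1) = -39
  h(-1) = -13.

-13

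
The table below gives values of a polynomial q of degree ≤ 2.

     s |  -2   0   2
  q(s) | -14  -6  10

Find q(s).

q(s) = s^2 + 6s - 6

Using the Lagrange interpolation formula with nodes -2, 0, 2:
  L_0(s) = s(s - 2) / 8
  L_1(s) = (s + 2)(s - 2) / -4
  L_2(s) = (s + 2)s / 8
Then q(s) = -14·L_0(s) - 6·L_1(s) + 10·L_2(s).
Expanding and collecting terms gives q(s) = s^2 + 6s - 6.
Check: q(-2) = -14. ✓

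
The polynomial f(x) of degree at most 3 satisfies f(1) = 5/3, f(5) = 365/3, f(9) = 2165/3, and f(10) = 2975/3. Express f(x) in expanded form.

f(x) = x^3 - x + 5/3

Write f(x) = ax^3 + bx^2 + cx + d. Substituting each data point gives a linear system:
  a + b + c + d = 5/3
  125a + 25b + 5c + d = 365/3
  729a + 81b + 9c + d = 2165/3
  1000a + 100b + 10c + d = 2975/3
Solving the system yields a = 1, b = 0, c = -1, d = 5/3.
So f(x) = x^3 - x + 5/3.
Check: f(9) = 2165/3. ✓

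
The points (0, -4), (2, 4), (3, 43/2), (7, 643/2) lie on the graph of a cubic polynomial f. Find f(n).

f(n) = n^3 - (1/2)n^2 + n - 4

Write f(n) = an^3 + bn^2 + cn + d. Substituting each data point gives a linear system:
  d = -4
  8a + 4b + 2c + d = 4
  27a + 9b + 3c + d = 43/2
  343a + 49b + 7c + d = 643/2
Solving the system yields a = 1, b = -1/2, c = 1, d = -4.
So f(n) = n³ - (1/2)n² + n - 4.
Check: f(3) = 43/2. ✓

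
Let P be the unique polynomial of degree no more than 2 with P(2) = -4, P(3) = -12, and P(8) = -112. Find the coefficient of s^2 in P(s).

-2

Write P(s) = as^2 + bs + c. Substituting each data point gives a linear system:
  4a + 2b + c = -4
  9a + 3b + c = -12
  64a + 8b + c = -112
Solving the system yields a = -2, b = 2, c = 0.
So P(s) = -2s² + 2s.
The leading coefficient is -2.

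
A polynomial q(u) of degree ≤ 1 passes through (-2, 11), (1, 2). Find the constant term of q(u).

5

Write q(u) = au + b. Substituting each data point gives a linear system:
  -2a + b = 11
  a + b = 2
Solving the system yields a = -3, b = 5.
So q(u) = -3u + 5.
The constant term is 5.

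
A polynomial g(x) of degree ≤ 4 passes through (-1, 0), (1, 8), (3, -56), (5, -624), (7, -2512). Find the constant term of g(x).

1

Write g(x) = ax^4 + bx^3 + cx^2 + dx + e. Substituting each data point gives a linear system:
  a - b + c - d + e = 0
  a + b + c + d + e = 8
  81a + 27b + 9c + 3d + e = -56
  625a + 125b + 25c + 5d + e = -624
  2401a + 343b + 49c + 7d + e = -2512
Solving the system yields a = -1, b = -1, c = 4, d = 5, e = 1.
So g(x) = -x^4 - x^3 + 4x^2 + 5x + 1.
The constant term is 1.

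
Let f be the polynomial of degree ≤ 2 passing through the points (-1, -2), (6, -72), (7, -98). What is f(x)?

f(x) = -2x^2

Write f(x) = ax^2 + bx + c. Substituting each data point gives a linear system:
  a - b + c = -2
  36a + 6b + c = -72
  49a + 7b + c = -98
Solving the system yields a = -2, b = 0, c = 0.
So f(x) = -2x².
Check: f(7) = -98. ✓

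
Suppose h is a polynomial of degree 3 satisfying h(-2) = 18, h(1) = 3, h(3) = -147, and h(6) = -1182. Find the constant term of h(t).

Write h(t) = at^3 + bt^2 + ct + d. Substituting each data point gives a linear system:
  -8a + 4b - 2c + d = 18
  a + b + c + d = 3
  27a + 9b + 3c + d = -147
  216a + 36b + 6c + d = -1182
Solving the system yields a = -5, b = -4, c = 6, d = 6.
So h(t) = -5t³ - 4t² + 6t + 6.
The constant term is 6.

6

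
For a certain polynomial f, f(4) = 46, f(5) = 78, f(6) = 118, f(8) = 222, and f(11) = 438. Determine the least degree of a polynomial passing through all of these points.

2

Divided differences on the nodes 4, 5, 6, 8, 11:
  order 0: 46  78  118  222  438
  order 1: 32  40  52  72
  order 2: 4  4  4
  order 3: 0  0
  order 4: 0
The order-2 divided differences are all 4 (nonzero) and every higher order vanishes, so the data lies on a polynomial of degree exactly 2.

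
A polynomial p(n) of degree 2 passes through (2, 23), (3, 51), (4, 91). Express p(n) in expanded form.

p(n) = 6n^2 - 2n + 3

Write p(n) = an^2 + bn + c. Substituting each data point gives a linear system:
  4a + 2b + c = 23
  9a + 3b + c = 51
  16a + 4b + c = 91
Solving the system yields a = 6, b = -2, c = 3.
So p(n) = 6n^2 - 2n + 3.
Check: p(3) = 51. ✓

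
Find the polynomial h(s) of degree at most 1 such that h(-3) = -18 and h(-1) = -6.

Using the Lagrange interpolation formula with nodes -3, -1:
  L_0(s) = (s + 1) / -2
  L_1(s) = (s + 3) / 2
Then h(s) = -18·L_0(s) - 6·L_1(s).
Expanding and collecting terms gives h(s) = 6s.
Check: h(-3) = -18. ✓

h(s) = 6s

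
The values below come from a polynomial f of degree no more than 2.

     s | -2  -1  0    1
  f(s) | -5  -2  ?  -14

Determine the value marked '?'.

The 3 known points determine the degree-2 polynomial uniquely.
Write f(s) = as^2 + bs + c. Substituting each data point gives a linear system:
  4a - 2b + c = -5
  a - b + c = -2
  a + b + c = -14
Solving the system yields a = -3, b = -6, c = -5.
So f(s) = -3s^2 - 6s - 5.
Then f(0) = -5.

-5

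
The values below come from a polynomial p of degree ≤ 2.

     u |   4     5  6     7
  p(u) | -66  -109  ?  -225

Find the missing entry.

-162

The 3 known points determine the degree-2 polynomial uniquely.
Write p(u) = au^2 + bu + c. Substituting each data point gives a linear system:
  16a + 4b + c = -66
  25a + 5b + c = -109
  49a + 7b + c = -225
Solving the system yields a = -5, b = 2, c = 6.
So p(u) = -5u^2 + 2u + 6.
Then p(6) = -162.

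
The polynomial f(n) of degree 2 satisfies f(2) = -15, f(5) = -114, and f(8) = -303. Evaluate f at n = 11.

-582

Using the Lagrange interpolation formula with nodes 2, 5, 8:
  L_0(n) = (n - 5)(n - 8) / 18
  L_1(n) = (n - 2)(n - 8) / -9
  L_2(n) = (n - 2)(n - 5) / 18
Then f(n) = -15·L_0(n) - 114·L_1(n) - 303·L_2(n).
Expanding and collecting terms gives f(n) = -5n² + 2n + 1.
Evaluating at n = 11: f(11) = -582.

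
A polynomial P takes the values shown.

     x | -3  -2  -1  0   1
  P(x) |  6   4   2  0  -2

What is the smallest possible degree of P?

1

Forward differences of the values at x = -3, -2, -1, 0, 1:
  P  : 6  4  2  0  -2
  Δ  : -2  -2  -2  -2
  Δ^2: 0  0  0
  Δ^3: 0  0
  Δ^4: 0
The first differences are constant (-2) and nonzero, while all higher differences vanish, so the minimal degree is 1.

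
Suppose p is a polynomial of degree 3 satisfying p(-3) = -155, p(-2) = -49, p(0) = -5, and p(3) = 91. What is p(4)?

251

Using the Lagrange interpolation formula with nodes -3, -2, 0, 3:
  L_0(u) = (u + 2)u(u - 3) / -18
  L_1(u) = (u + 3)u(u - 3) / 10
  L_2(u) = (u + 3)(u + 2)(u - 3) / -18
  L_3(u) = (u + 3)(u + 2)u / 90
Then p(u) = -155·L_0(u) - 49·L_1(u) - 5·L_2(u) + 91·L_3(u).
Expanding and collecting terms gives p(u) = 5u^3 - 3u^2 - 4u - 5.
Evaluating at u = 4: p(4) = 251.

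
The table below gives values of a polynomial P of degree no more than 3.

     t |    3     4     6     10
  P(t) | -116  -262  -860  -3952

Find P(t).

P(t) = -4t^3 + t^2 - 5t - 2

Write P(t) = at^3 + bt^2 + ct + d. Substituting each data point gives a linear system:
  27a + 9b + 3c + d = -116
  64a + 16b + 4c + d = -262
  216a + 36b + 6c + d = -860
  1000a + 100b + 10c + d = -3952
Solving the system yields a = -4, b = 1, c = -5, d = -2.
So P(t) = -4t^3 + t^2 - 5t - 2.
Check: P(4) = -262. ✓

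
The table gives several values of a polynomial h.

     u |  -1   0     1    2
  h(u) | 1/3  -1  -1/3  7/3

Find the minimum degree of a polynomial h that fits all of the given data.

Forward differences of the values at u = -1, 0, 1, 2:
  h  : 1/3  -1  -1/3  7/3
  Δ  : -4/3  2/3  8/3
  Δ^2: 2  2
  Δ^3: 0
The second differences are constant (2) and nonzero, while all higher differences vanish, so the minimal degree is 2.

2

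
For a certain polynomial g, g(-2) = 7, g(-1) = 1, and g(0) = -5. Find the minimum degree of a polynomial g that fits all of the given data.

Forward differences of the values at t = -2, -1, 0:
  g  : 7  1  -5
  Δ  : -6  -6
  Δ^2: 0
The first differences are constant (-6) and nonzero, while all higher differences vanish, so the minimal degree is 1.

1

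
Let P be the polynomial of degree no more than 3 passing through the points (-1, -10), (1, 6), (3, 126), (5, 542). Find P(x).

Write P(x) = ax^3 + bx^2 + cx + d. Substituting each data point gives a linear system:
  -a + b - c + d = -10
  a + b + c + d = 6
  27a + 9b + 3c + d = 126
  125a + 25b + 5c + d = 542
Solving the system yields a = 4, b = 1, c = 4, d = -3.
So P(x) = 4x³ + x² + 4x - 3.
Check: P(-1) = -10. ✓

P(x) = 4x^3 + x^2 + 4x - 3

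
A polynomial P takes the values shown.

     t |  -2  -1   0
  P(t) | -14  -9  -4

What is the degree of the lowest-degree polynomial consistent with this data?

1

Forward differences of the values at t = -2, -1, 0:
  P  : -14  -9  -4
  Δ  : 5  5
  Δ^2: 0
The first differences are constant (5) and nonzero, while all higher differences vanish, so the minimal degree is 1.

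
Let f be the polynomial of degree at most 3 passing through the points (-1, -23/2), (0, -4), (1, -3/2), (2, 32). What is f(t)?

Write f(t) = at^3 + bt^2 + ct + d. Substituting each data point gives a linear system:
  -a + b - c + d = -23/2
  d = -4
  a + b + c + d = -3/2
  8a + 4b + 2c + d = 32
Solving the system yields a = 6, b = -5/2, c = -1, d = -4.
So f(t) = 6t^3 - (5/2)t^2 - t - 4.
Check: f(0) = -4. ✓

f(t) = 6t^3 - (5/2)t^2 - t - 4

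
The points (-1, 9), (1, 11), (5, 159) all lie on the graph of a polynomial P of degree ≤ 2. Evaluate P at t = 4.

104

Using the Lagrange interpolation formula with nodes -1, 1, 5:
  L_0(t) = (t - 1)(t - 5) / 12
  L_1(t) = (t + 1)(t - 5) / -8
  L_2(t) = (t + 1)(t - 1) / 24
Then P(t) = 9·L_0(t) + 11·L_1(t) + 159·L_2(t).
Expanding and collecting terms gives P(t) = 6t^2 + t + 4.
Evaluating at t = 4: P(4) = 104.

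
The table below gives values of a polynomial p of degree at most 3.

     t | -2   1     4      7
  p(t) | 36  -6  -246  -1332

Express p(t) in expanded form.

Write p(t) = at^3 + bt^2 + ct + d. Substituting each data point gives a linear system:
  -8a + 4b - 2c + d = 36
  a + b + c + d = -6
  64a + 16b + 4c + d = -246
  343a + 49b + 7c + d = -1332
Solving the system yields a = -4, b = 1, c = -1, d = -2.
So p(t) = -4t^3 + t^2 - t - 2.
Check: p(-2) = 36. ✓

p(t) = -4t^3 + t^2 - t - 2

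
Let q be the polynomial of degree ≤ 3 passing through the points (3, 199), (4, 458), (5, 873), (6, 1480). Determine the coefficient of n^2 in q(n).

6

Write q(n) = an^3 + bn^2 + cn + d. Substituting each data point gives a linear system:
  27a + 9b + 3c + d = 199
  64a + 16b + 4c + d = 458
  125a + 25b + 5c + d = 873
  216a + 36b + 6c + d = 1480
Solving the system yields a = 6, b = 6, c = -5, d = -2.
So q(n) = 6n^3 + 6n^2 - 5n - 2.
The coefficient of n^2 is 6.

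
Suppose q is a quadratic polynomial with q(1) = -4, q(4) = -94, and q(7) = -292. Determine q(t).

Using the Lagrange interpolation formula with nodes 1, 4, 7:
  L_0(t) = (t - 4)(t - 7) / 18
  L_1(t) = (t - 1)(t - 7) / -9
  L_2(t) = (t - 1)(t - 4) / 18
Then q(t) = -4·L_0(t) - 94·L_1(t) - 292·L_2(t).
Expanding and collecting terms gives q(t) = -6t^2 + 2.
Check: q(7) = -292. ✓

q(t) = -6t^2 + 2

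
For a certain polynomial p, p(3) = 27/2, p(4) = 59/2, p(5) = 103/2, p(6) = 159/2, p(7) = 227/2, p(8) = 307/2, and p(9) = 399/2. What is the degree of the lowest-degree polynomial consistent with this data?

Forward differences of the values at s = 3, 4, 5, 6, 7, 8, 9:
  p  : 27/2  59/2  103/2  159/2  227/2  307/2  399/2
  Δ  : 16  22  28  34  40  46
  Δ^2: 6  6  6  6  6
  Δ^3: 0  0  0  0
  Δ^4: 0  0  0
  Δ^5: 0  0
  Δ^6: 0
The second differences are constant (6) and nonzero, while all higher differences vanish, so the minimal degree is 2.

2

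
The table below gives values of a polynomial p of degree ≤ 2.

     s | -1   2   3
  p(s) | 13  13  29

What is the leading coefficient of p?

4

Write p(s) = as^2 + bs + c. Substituting each data point gives a linear system:
  a - b + c = 13
  4a + 2b + c = 13
  9a + 3b + c = 29
Solving the system yields a = 4, b = -4, c = 5.
So p(s) = 4s^2 - 4s + 5.
The leading coefficient is 4.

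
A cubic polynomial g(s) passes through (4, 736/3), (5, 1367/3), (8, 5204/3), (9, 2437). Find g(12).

Using the Lagrange interpolation formula with nodes 4, 5, 8, 9:
  L_0(s) = (s - 5)(s - 8)(s - 9) / -20
  L_1(s) = (s - 4)(s - 8)(s - 9) / 12
  L_2(s) = (s - 4)(s - 5)(s - 9) / -12
  L_3(s) = (s - 4)(s - 5)(s - 8) / 20
Then g(s) = 736/3·L_0(s) + 1367/3·L_1(s) + 5204/3·L_2(s) + 2437·L_3(s).
Expanding and collecting terms gives g(s) = 3s^3 + 3s^2 + (1/3)s + 4.
Evaluating at s = 12: g(12) = 5624.

5624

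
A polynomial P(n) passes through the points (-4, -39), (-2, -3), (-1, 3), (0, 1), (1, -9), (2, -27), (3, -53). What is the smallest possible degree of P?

2

Divided differences on the nodes -4, -2, -1, 0, 1, 2, 3:
  order 0: -39  -3  3  1  -9  -27  -53
  order 1: 18  6  -2  -10  -18  -26
  order 2: -4  -4  -4  -4  -4
  order 3: 0  0  0  0
  order 4: 0  0  0
  order 5: 0  0
  order 6: 0
The order-2 divided differences are all -4 (nonzero) and every higher order vanishes, so the data lies on a polynomial of degree exactly 2.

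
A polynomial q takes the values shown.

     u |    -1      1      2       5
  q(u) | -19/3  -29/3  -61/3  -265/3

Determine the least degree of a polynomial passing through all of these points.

Divided differences on the nodes -1, 1, 2, 5:
  order 0: -19/3  -29/3  -61/3  -265/3
  order 1: -5/3  -32/3  -68/3
  order 2: -3  -3
  order 3: 0
The order-2 divided differences are all -3 (nonzero) and every higher order vanishes, so the data lies on a polynomial of degree exactly 2.

2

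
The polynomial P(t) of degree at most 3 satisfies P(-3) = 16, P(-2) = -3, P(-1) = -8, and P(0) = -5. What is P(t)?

P(t) = -t^3 + t^2 + 5t - 5

Using the Lagrange interpolation formula with nodes -3, -2, -1, 0:
  L_0(t) = (t + 2)(t + 1)t / -6
  L_1(t) = (t + 3)(t + 1)t / 2
  L_2(t) = (t + 3)(t + 2)t / -2
  L_3(t) = (t + 3)(t + 2)(t + 1) / 6
Then P(t) = 16·L_0(t) - 3·L_1(t) - 8·L_2(t) - 5·L_3(t).
Expanding and collecting terms gives P(t) = -t^3 + t^2 + 5t - 5.
Check: P(-1) = -8. ✓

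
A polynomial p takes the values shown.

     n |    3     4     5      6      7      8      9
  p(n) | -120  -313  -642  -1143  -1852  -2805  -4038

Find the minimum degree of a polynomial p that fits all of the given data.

Forward differences of the values at n = 3, 4, 5, 6, 7, 8, 9:
  p  : -120  -313  -642  -1143  -1852  -2805  -4038
  Δ  : -193  -329  -501  -709  -953  -1233
  Δ^2: -136  -172  -208  -244  -280
  Δ^3: -36  -36  -36  -36
  Δ^4: 0  0  0
  Δ^5: 0  0
  Δ^6: 0
The third differences are constant (-36) and nonzero, while all higher differences vanish, so the minimal degree is 3.

3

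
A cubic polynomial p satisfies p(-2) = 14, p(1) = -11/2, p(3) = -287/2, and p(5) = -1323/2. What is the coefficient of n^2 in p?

-5/2

Write p(n) = an^3 + bn^2 + cn + d. Substituting each data point gives a linear system:
  -8a + 4b - 2c + d = 14
  a + b + c + d = -11/2
  27a + 9b + 3c + d = -287/2
  125a + 25b + 5c + d = -1323/2
Solving the system yields a = -5, b = -5/2, c = 6, d = -4.
So p(n) = -5n^3 - (5/2)n^2 + 6n - 4.
The coefficient of n^2 is -5/2.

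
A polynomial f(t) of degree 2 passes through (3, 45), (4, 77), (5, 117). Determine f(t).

Write f(t) = at^2 + bt + c. Substituting each data point gives a linear system:
  9a + 3b + c = 45
  16a + 4b + c = 77
  25a + 5b + c = 117
Solving the system yields a = 4, b = 4, c = -3.
So f(t) = 4t^2 + 4t - 3.
Check: f(3) = 45. ✓

f(t) = 4t^2 + 4t - 3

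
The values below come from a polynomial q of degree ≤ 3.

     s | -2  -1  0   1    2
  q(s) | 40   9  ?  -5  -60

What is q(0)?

6

On equispaced nodes a degree-3 polynomial has vanishing fourth forward difference, so
  q(-2) - 4·q(-1) + 6·q(0) - 4·q(1) + q(2) = 0.
Substituting the known values and solving for q(0):
  6·q(0) = 36
  q(0) = 6.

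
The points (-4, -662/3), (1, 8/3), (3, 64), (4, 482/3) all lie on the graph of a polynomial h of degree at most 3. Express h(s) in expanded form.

h(s) = 3s^3 - 2s^2 - (1/3)s + 2

Using the Lagrange interpolation formula with nodes -4, 1, 3, 4:
  L_0(s) = (s - 1)(s - 3)(s - 4) / -280
  L_1(s) = (s + 4)(s - 3)(s - 4) / 30
  L_2(s) = (s + 4)(s - 1)(s - 4) / -14
  L_3(s) = (s + 4)(s - 1)(s - 3) / 24
Then h(s) = -662/3·L_0(s) + 8/3·L_1(s) + 64·L_2(s) + 482/3·L_3(s).
Expanding and collecting terms gives h(s) = 3s^3 - 2s^2 - (1/3)s + 2.
Check: h(4) = 482/3. ✓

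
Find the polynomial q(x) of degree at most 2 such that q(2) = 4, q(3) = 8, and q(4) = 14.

q(x) = x^2 - x + 2

Write q(x) = ax^2 + bx + c. Substituting each data point gives a linear system:
  4a + 2b + c = 4
  9a + 3b + c = 8
  16a + 4b + c = 14
Solving the system yields a = 1, b = -1, c = 2.
So q(x) = x^2 - x + 2.
Check: q(2) = 4. ✓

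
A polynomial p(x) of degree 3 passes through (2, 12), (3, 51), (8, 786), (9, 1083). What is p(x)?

p(x) = x^3 + 5x^2 - 5x - 6

Write p(x) = ax^3 + bx^2 + cx + d. Substituting each data point gives a linear system:
  8a + 4b + 2c + d = 12
  27a + 9b + 3c + d = 51
  512a + 64b + 8c + d = 786
  729a + 81b + 9c + d = 1083
Solving the system yields a = 1, b = 5, c = -5, d = -6.
So p(x) = x³ + 5x² - 5x - 6.
Check: p(2) = 12. ✓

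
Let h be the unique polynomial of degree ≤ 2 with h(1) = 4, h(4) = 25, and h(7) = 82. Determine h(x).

h(x) = 2x^2 - 3x + 5

Write h(x) = ax^2 + bx + c. Substituting each data point gives a linear system:
  a + b + c = 4
  16a + 4b + c = 25
  49a + 7b + c = 82
Solving the system yields a = 2, b = -3, c = 5.
So h(x) = 2x² - 3x + 5.
Check: h(4) = 25. ✓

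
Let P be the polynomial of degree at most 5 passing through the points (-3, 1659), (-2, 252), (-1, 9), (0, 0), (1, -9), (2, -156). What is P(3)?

Write P(t) = at^5 + bt^4 + ct^3 + dt^2 + et + k. Substituting each data point gives a linear system:
  -243a + 81b - 27c + 9d - 3e + k = 1659
  -32a + 16b - 8c + 4d - 2e + k = 252
  -a + b - c + d - e + k = 9
  k = 0
  a + b + c + d + e + k = -9
  32a + 16b + 8c + 4d + 2e + k = -156
Solving the system yields a = -5, b = 4, c = -6, d = -4, e = 2, k = 0.
So P(t) = -5t⁵ + 4t⁴ - 6t³ - 4t² + 2t.
Then P(3) = -1083.

-1083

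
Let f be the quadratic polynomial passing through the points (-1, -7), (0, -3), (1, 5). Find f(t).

Using the Lagrange interpolation formula with nodes -1, 0, 1:
  L_0(t) = t(t - 1) / 2
  L_1(t) = (t + 1)(t - 1) / -1
  L_2(t) = (t + 1)t / 2
Then f(t) = -7·L_0(t) - 3·L_1(t) + 5·L_2(t).
Expanding and collecting terms gives f(t) = 2t^2 + 6t - 3.
Check: f(-1) = -7. ✓

f(t) = 2t^2 + 6t - 3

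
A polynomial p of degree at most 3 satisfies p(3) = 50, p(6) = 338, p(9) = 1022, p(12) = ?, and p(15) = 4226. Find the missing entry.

2264

The 4 known points determine the degree-3 polynomial uniquely.
Write p(u) = au^3 + bu^2 + cu + d. Substituting each data point gives a linear system:
  27a + 9b + 3c + d = 50
  216a + 36b + 6c + d = 338
  729a + 81b + 9c + d = 1022
  3375a + 225b + 15c + d = 4226
Solving the system yields a = 1, b = 4, c = -3, d = -4.
So p(u) = u^3 + 4u^2 - 3u - 4.
Then p(12) = 2264.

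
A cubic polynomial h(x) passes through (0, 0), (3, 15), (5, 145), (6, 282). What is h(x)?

Write h(x) = ax^3 + bx^2 + cx + d. Substituting each data point gives a linear system:
  d = 0
  27a + 9b + 3c + d = 15
  125a + 25b + 5c + d = 145
  216a + 36b + 6c + d = 282
Solving the system yields a = 2, b = -4, c = -1, d = 0.
So h(x) = 2x³ - 4x² - x.
Check: h(0) = 0. ✓

h(x) = 2x^3 - 4x^2 - x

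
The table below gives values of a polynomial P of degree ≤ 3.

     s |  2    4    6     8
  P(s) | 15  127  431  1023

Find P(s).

P(s) = 2s^3 - 1

Using the Lagrange interpolation formula with nodes 2, 4, 6, 8:
  L_0(s) = (s - 4)(s - 6)(s - 8) / -48
  L_1(s) = (s - 2)(s - 6)(s - 8) / 16
  L_2(s) = (s - 2)(s - 4)(s - 8) / -16
  L_3(s) = (s - 2)(s - 4)(s - 6) / 48
Then P(s) = 15·L_0(s) + 127·L_1(s) + 431·L_2(s) + 1023·L_3(s).
Expanding and collecting terms gives P(s) = 2s³ - 1.
Check: P(2) = 15. ✓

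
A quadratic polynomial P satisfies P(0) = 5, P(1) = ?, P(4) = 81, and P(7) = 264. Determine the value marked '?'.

The 3 known points determine the degree-2 polynomial uniquely.
Write P(x) = ax^2 + bx + c. Substituting each data point gives a linear system:
  c = 5
  16a + 4b + c = 81
  49a + 7b + c = 264
Solving the system yields a = 6, b = -5, c = 5.
So P(x) = 6x^2 - 5x + 5.
Then P(1) = 6.

6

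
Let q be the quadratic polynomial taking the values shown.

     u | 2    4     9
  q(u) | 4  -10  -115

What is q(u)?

q(u) = -2u^2 + 5u + 2

Using the Lagrange interpolation formula with nodes 2, 4, 9:
  L_0(u) = (u - 4)(u - 9) / 14
  L_1(u) = (u - 2)(u - 9) / -10
  L_2(u) = (u - 2)(u - 4) / 35
Then q(u) = 4·L_0(u) - 10·L_1(u) - 115·L_2(u).
Expanding and collecting terms gives q(u) = -2u^2 + 5u + 2.
Check: q(4) = -10. ✓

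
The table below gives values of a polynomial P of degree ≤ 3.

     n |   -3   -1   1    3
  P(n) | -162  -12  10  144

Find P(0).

0

Forward differences of the values at n = -3, -1, 1, 3:
  P  : -162  -12  10  144
  Δ  : 150  22  134
  Δ^2: -128  112
  Δ^3: 240
The third differences are constant, confirming degree 3.
Interpolating (Newton forward form) and evaluating at n = 0 gives P(0) = 0.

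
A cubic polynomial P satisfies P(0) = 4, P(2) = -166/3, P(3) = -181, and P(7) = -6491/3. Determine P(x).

P(x) = -6x^3 - 2x^2 - (5/3)x + 4

Write P(x) = ax^3 + bx^2 + cx + d. Substituting each data point gives a linear system:
  d = 4
  8a + 4b + 2c + d = -166/3
  27a + 9b + 3c + d = -181
  343a + 49b + 7c + d = -6491/3
Solving the system yields a = -6, b = -2, c = -5/3, d = 4.
So P(x) = -6x^3 - 2x^2 - (5/3)x + 4.
Check: P(2) = -166/3. ✓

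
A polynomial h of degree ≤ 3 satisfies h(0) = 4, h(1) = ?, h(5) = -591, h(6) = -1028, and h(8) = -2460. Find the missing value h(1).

The 4 known points determine the degree-3 polynomial uniquely.
Write h(s) = as^3 + bs^2 + cs + d. Substituting each data point gives a linear system:
  d = 4
  125a + 25b + 5c + d = -591
  216a + 36b + 6c + d = -1028
  512a + 64b + 8c + d = -2460
Solving the system yields a = -5, b = 2, c = -4, d = 4.
So h(s) = -5s³ + 2s² - 4s + 4.
Then h(1) = -3.

-3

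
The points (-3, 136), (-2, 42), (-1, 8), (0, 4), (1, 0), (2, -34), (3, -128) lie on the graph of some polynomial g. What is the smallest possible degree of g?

3

Forward differences of the values at x = -3, -2, -1, 0, 1, 2, 3:
  g  : 136  42  8  4  0  -34  -128
  Δ  : -94  -34  -4  -4  -34  -94
  Δ^2: 60  30  0  -30  -60
  Δ^3: -30  -30  -30  -30
  Δ^4: 0  0  0
  Δ^5: 0  0
  Δ^6: 0
The third differences are constant (-30) and nonzero, while all higher differences vanish, so the minimal degree is 3.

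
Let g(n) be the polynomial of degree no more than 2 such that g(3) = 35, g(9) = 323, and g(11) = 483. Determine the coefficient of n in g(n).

Write g(n) = an^2 + bn + c. Substituting each data point gives a linear system:
  9a + 3b + c = 35
  81a + 9b + c = 323
  121a + 11b + c = 483
Solving the system yields a = 4, b = 0, c = -1.
So g(n) = 4n^2 - 1.
The coefficient of n is 0.

0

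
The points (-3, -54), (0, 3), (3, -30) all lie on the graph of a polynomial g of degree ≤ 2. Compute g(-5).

Write g(s) = as^2 + bs + c. Substituting each data point gives a linear system:
  9a - 3b + c = -54
  c = 3
  9a + 3b + c = -30
Solving the system yields a = -5, b = 4, c = 3.
So g(s) = -5s^2 + 4s + 3.
Then g(-5) = -142.

-142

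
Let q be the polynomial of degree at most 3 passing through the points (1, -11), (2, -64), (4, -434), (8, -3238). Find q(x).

q(x) = -6x^3 - 2x^2 - 5x + 2

Write q(x) = ax^3 + bx^2 + cx + d. Substituting each data point gives a linear system:
  a + b + c + d = -11
  8a + 4b + 2c + d = -64
  64a + 16b + 4c + d = -434
  512a + 64b + 8c + d = -3238
Solving the system yields a = -6, b = -2, c = -5, d = 2.
So q(x) = -6x^3 - 2x^2 - 5x + 2.
Check: q(8) = -3238. ✓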